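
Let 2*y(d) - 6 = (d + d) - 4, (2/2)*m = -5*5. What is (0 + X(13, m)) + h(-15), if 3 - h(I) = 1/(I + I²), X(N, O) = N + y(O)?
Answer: -1681/210 ≈ -8.0048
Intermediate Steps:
m = -25 (m = -5*5 = -25)
y(d) = 1 + d (y(d) = 3 + ((d + d) - 4)/2 = 3 + (2*d - 4)/2 = 3 + (-4 + 2*d)/2 = 3 + (-2 + d) = 1 + d)
X(N, O) = 1 + N + O (X(N, O) = N + (1 + O) = 1 + N + O)
h(I) = 3 - 1/(I + I²)
(0 + X(13, m)) + h(-15) = (0 + (1 + 13 - 25)) + (-1 + 3*(-15) + 3*(-15)²)/((-15)*(1 - 15)) = (0 - 11) - 1/15*(-1 - 45 + 3*225)/(-14) = -11 - 1/15*(-1/14)*(-1 - 45 + 675) = -11 - 1/15*(-1/14)*629 = -11 + 629/210 = -1681/210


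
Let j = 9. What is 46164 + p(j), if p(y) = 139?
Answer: 46303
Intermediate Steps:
46164 + p(j) = 46164 + 139 = 46303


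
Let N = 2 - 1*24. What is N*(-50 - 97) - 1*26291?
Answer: -23057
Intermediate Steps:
N = -22 (N = 2 - 24 = -22)
N*(-50 - 97) - 1*26291 = -22*(-50 - 97) - 1*26291 = -22*(-147) - 26291 = 3234 - 26291 = -23057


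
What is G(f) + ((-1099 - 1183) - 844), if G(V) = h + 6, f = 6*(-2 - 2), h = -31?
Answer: -3151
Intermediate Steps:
f = -24 (f = 6*(-4) = -24)
G(V) = -25 (G(V) = -31 + 6 = -25)
G(f) + ((-1099 - 1183) - 844) = -25 + ((-1099 - 1183) - 844) = -25 + (-2282 - 844) = -25 - 3126 = -3151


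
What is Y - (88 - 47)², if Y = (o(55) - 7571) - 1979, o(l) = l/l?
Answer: -11230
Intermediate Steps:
o(l) = 1
Y = -9549 (Y = (1 - 7571) - 1979 = -7570 - 1979 = -9549)
Y - (88 - 47)² = -9549 - (88 - 47)² = -9549 - 1*41² = -9549 - 1*1681 = -9549 - 1681 = -11230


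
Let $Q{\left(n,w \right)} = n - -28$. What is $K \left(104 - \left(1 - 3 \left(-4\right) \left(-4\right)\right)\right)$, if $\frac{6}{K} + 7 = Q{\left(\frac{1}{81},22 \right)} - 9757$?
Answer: $- \frac{73386}{788615} \approx -0.093057$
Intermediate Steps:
$Q{\left(n,w \right)} = 28 + n$ ($Q{\left(n,w \right)} = n + 28 = 28 + n$)
$K = - \frac{486}{788615}$ ($K = \frac{6}{-7 - \left(9729 - \frac{1}{81}\right)} = \frac{6}{-7 + \left(\left(28 + \frac{1}{81}\right) - 9757\right)} = \frac{6}{-7 + \left(\frac{2269}{81} - 9757\right)} = \frac{6}{-7 - \frac{788048}{81}} = \frac{6}{- \frac{788615}{81}} = 6 \left(- \frac{81}{788615}\right) = - \frac{486}{788615} \approx -0.00061627$)
$K \left(104 - \left(1 - 3 \left(-4\right) \left(-4\right)\right)\right) = - \frac{486 \left(104 - \left(1 - 3 \left(-4\right) \left(-4\right)\right)\right)}{788615} = - \frac{486 \left(104 - -47\right)}{788615} = - \frac{486 \left(104 + \left(48 - 1\right)\right)}{788615} = - \frac{486 \left(104 + 47\right)}{788615} = \left(- \frac{486}{788615}\right) 151 = - \frac{73386}{788615}$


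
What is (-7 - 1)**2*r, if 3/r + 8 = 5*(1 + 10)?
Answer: 192/47 ≈ 4.0851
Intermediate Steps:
r = 3/47 (r = 3/(-8 + 5*(1 + 10)) = 3/(-8 + 5*11) = 3/(-8 + 55) = 3/47 ≈ 0.063830)
(-7 - 1)**2*r = (-7 - 1)**2*(3/47) = (-8)**2*(3/47) = 64*(3/47) = 192/47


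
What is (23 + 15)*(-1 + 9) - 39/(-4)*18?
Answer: 959/2 ≈ 479.50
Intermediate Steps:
(23 + 15)*(-1 + 9) - 39/(-4)*18 = 38*8 - 39*(-¼)*18 = 304 + (39/4)*18 = 304 + 351/2 = 959/2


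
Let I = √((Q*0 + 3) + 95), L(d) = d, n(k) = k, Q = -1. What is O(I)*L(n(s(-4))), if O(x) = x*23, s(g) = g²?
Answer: 2576*√2 ≈ 3643.0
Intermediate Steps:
I = 7*√2 (I = √((-1*0 + 3) + 95) = √((0 + 3) + 95) = √(3 + 95) = √98 = 7*√2 ≈ 9.8995)
O(x) = 23*x
O(I)*L(n(s(-4))) = (23*(7*√2))*(-4)² = (161*√2)*16 = 2576*√2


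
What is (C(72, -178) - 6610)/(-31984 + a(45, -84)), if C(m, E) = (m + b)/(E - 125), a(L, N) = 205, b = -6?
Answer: 222544/1069893 ≈ 0.20801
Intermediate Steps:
C(m, E) = (-6 + m)/(-125 + E) (C(m, E) = (m - 6)/(E - 125) = (-6 + m)/(-125 + E))
(C(72, -178) - 6610)/(-31984 + a(45, -84)) = ((-6 + 72)/(-125 - 178) - 6610)/(-31984 + 205) = (66/(-303) - 6610)/(-31779) = (-1/303*66 - 6610)*(-1/31779) = (-22/101 - 6610)*(-1/31779) = -667632/101*(-1/31779) = 222544/1069893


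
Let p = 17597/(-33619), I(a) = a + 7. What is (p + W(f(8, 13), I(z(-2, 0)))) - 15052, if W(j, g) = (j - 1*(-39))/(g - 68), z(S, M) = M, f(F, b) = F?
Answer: -30870677978/2050759 ≈ -15053.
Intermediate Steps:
I(a) = 7 + a
W(j, g) = (39 + j)/(-68 + g) (W(j, g) = (j + 39)/(-68 + g) = (39 + j)/(-68 + g))
p = -17597/33619 (p = 17597*(-1/33619) = -17597/33619 ≈ -0.52342)
(p + W(f(8, 13), I(z(-2, 0)))) - 15052 = (-17597/33619 + (39 + 8)/(-68 + (7 + 0))) - 15052 = (-17597/33619 + 47/(-68 + 7)) - 15052 = (-17597/33619 + 47/(-61)) - 15052 = (-17597/33619 - 1/61*47) - 15052 = (-17597/33619 - 47/61) - 15052 = -2653510/2050759 - 15052 = -30870677978/2050759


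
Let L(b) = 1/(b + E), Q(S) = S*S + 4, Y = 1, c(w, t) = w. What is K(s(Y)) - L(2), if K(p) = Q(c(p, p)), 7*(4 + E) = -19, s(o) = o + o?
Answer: 271/33 ≈ 8.2121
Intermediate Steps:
Q(S) = 4 + S**2 (Q(S) = S**2 + 4 = 4 + S**2)
s(o) = 2*o
E = -47/7 (E = -4 + (1/7)*(-19) = -4 - 19/7 = -47/7 ≈ -6.7143)
K(p) = 4 + p**2
L(b) = 1/(-47/7 + b) (L(b) = 1/(b - 47/7) = 1/(-47/7 + b))
K(s(Y)) - L(2) = (4 + (2*1)**2) - 7/(-47 + 7*2) = (4 + 2**2) - 7/(-47 + 14) = (4 + 4) - 7/(-33) = 8 - 7*(-1)/33 = 8 - 1*(-7/33) = 8 + 7/33 = 271/33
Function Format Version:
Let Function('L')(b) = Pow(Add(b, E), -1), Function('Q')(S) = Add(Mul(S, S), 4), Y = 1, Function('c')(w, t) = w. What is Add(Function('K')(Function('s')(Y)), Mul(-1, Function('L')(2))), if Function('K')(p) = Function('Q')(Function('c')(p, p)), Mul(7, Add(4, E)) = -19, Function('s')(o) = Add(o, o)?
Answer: Rational(271, 33) ≈ 8.2121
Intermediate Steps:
Function('Q')(S) = Add(4, Pow(S, 2)) (Function('Q')(S) = Add(Pow(S, 2), 4) = Add(4, Pow(S, 2)))
Function('s')(o) = Mul(2, o)
E = Rational(-47, 7) (E = Add(-4, Mul(Rational(1, 7), -19)) = Add(-4, Rational(-19, 7)) = Rational(-47, 7) ≈ -6.7143)
Function('K')(p) = Add(4, Pow(p, 2))
Function('L')(b) = Pow(Add(Rational(-47, 7), b), -1) (Function('L')(b) = Pow(Add(b, Rational(-47, 7)), -1) = Pow(Add(Rational(-47, 7), b), -1))
Add(Function('K')(Function('s')(Y)), Mul(-1, Function('L')(2))) = Add(Add(4, Pow(Mul(2, 1), 2)), Mul(-1, Mul(7, Pow(Add(-47, Mul(7, 2)), -1)))) = Add(Add(4, Pow(2, 2)), Mul(-1, Mul(7, Pow(Add(-47, 14), -1)))) = Add(Add(4, 4), Mul(-1, Mul(7, Pow(-33, -1)))) = Add(8, Mul(-1, Mul(7, Rational(-1, 33)))) = Add(8, Mul(-1, Rational(-7, 33))) = Add(8, Rational(7, 33)) = Rational(271, 33)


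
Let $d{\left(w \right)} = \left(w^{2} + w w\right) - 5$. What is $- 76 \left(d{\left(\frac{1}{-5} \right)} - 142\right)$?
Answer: $\frac{279148}{25} \approx 11166.0$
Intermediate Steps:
$d{\left(w \right)} = -5 + 2 w^{2}$ ($d{\left(w \right)} = \left(w^{2} + w^{2}\right) - 5 = 2 w^{2} - 5 = -5 + 2 w^{2}$)
$- 76 \left(d{\left(\frac{1}{-5} \right)} - 142\right) = - 76 \left(\left(-5 + 2 \left(\frac{1}{-5}\right)^{2}\right) - 142\right) = - 76 \left(\left(-5 + 2 \left(- \frac{1}{5}\right)^{2}\right) - 142\right) = - 76 \left(\left(-5 + 2 \cdot \frac{1}{25}\right) - 142\right) = - 76 \left(\left(-5 + \frac{2}{25}\right) - 142\right) = - 76 \left(- \frac{123}{25} - 142\right) = \left(-76\right) \left(- \frac{3673}{25}\right) = \frac{279148}{25}$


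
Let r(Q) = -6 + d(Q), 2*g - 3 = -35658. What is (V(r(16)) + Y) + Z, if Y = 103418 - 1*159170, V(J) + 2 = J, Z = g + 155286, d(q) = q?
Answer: 163429/2 ≈ 81715.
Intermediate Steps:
g = -35655/2 (g = 3/2 + (½)*(-35658) = 3/2 - 17829 = -35655/2 ≈ -17828.)
r(Q) = -6 + Q
Z = 274917/2 (Z = -35655/2 + 155286 = 274917/2 ≈ 1.3746e+5)
V(J) = -2 + J
Y = -55752 (Y = 103418 - 159170 = -55752)
(V(r(16)) + Y) + Z = ((-2 + (-6 + 16)) - 55752) + 274917/2 = ((-2 + 10) - 55752) + 274917/2 = (8 - 55752) + 274917/2 = -55744 + 274917/2 = 163429/2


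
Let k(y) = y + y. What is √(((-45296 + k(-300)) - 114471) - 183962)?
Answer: I*√344329 ≈ 586.8*I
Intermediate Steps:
k(y) = 2*y
√(((-45296 + k(-300)) - 114471) - 183962) = √(((-45296 + 2*(-300)) - 114471) - 183962) = √(((-45296 - 600) - 114471) - 183962) = √((-45896 - 114471) - 183962) = √(-160367 - 183962) = √(-344329) = I*√344329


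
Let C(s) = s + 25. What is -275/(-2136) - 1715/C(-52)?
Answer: 1223555/19224 ≈ 63.647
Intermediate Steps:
C(s) = 25 + s
-275/(-2136) - 1715/C(-52) = -275/(-2136) - 1715/(25 - 52) = -275*(-1/2136) - 1715/(-27) = 275/2136 - 1715*(-1/27) = 275/2136 + 1715/27 = 1223555/19224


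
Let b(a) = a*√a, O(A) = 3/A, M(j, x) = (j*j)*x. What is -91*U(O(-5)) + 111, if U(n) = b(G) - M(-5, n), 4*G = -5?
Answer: -1254 + 455*I*√5/8 ≈ -1254.0 + 127.18*I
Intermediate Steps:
G = -5/4 (G = (¼)*(-5) = -5/4 ≈ -1.2500)
M(j, x) = x*j² (M(j, x) = j²*x = x*j²)
b(a) = a^(3/2)
U(n) = -25*n - 5*I*√5/8 (U(n) = (-5/4)^(3/2) - n*(-5)² = -5*I*√5/8 - n*25 = -5*I*√5/8 - 25*n = -25*n - 5*I*√5/8)
-91*U(O(-5)) + 111 = -91*(-75/(-5) - 5*I*√5/8) + 111 = -91*(-75*(-1)/5 - 5*I*√5/8) + 111 = -91*(-25*(-⅗) - 5*I*√5/8) + 111 = -91*(15 - 5*I*√5/8) + 111 = (-1365 + 455*I*√5/8) + 111 = -1254 + 455*I*√5/8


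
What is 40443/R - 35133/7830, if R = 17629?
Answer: -97297/44370 ≈ -2.1929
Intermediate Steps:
40443/R - 35133/7830 = 40443/17629 - 35133/7830 = 40443*(1/17629) - 35133*1/7830 = 39/17 - 11711/2610 = -97297/44370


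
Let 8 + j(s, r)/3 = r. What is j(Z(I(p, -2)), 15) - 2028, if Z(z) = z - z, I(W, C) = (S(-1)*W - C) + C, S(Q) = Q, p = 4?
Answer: -2007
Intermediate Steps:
I(W, C) = -W (I(W, C) = (-W - C) + C = (-C - W) + C = -W)
Z(z) = 0
j(s, r) = -24 + 3*r
j(Z(I(p, -2)), 15) - 2028 = (-24 + 3*15) - 2028 = (-24 + 45) - 2028 = 21 - 2028 = -2007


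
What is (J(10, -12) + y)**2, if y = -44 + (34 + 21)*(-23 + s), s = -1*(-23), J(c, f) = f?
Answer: 3136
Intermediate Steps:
s = 23
y = -44 (y = -44 + (34 + 21)*(-23 + 23) = -44 + 55*0 = -44 + 0 = -44)
(J(10, -12) + y)**2 = (-12 - 44)**2 = (-56)**2 = 3136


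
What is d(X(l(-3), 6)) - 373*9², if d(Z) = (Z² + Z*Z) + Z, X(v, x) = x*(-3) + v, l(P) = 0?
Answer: -29583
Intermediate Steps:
X(v, x) = v - 3*x (X(v, x) = -3*x + v = v - 3*x)
d(Z) = Z + 2*Z² (d(Z) = (Z² + Z²) + Z = 2*Z² + Z = Z + 2*Z²)
d(X(l(-3), 6)) - 373*9² = (0 - 3*6)*(1 + 2*(0 - 3*6)) - 373*9² = (0 - 18)*(1 + 2*(0 - 18)) - 373*81 = -18*(1 + 2*(-18)) - 30213 = -18*(1 - 36) - 30213 = -18*(-35) - 30213 = 630 - 30213 = -29583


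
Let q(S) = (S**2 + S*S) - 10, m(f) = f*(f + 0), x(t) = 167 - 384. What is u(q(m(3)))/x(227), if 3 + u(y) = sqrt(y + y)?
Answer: 3/217 - 4*sqrt(19)/217 ≈ -0.066523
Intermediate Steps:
x(t) = -217
m(f) = f**2 (m(f) = f*f = f**2)
q(S) = -10 + 2*S**2 (q(S) = (S**2 + S**2) - 10 = 2*S**2 - 10 = -10 + 2*S**2)
u(y) = -3 + sqrt(2)*sqrt(y) (u(y) = -3 + sqrt(y + y) = -3 + sqrt(2*y) = -3 + sqrt(2)*sqrt(y))
u(q(m(3)))/x(227) = (-3 + sqrt(2)*sqrt(-10 + 2*(3**2)**2))/(-217) = (-3 + sqrt(2)*sqrt(-10 + 2*9**2))*(-1/217) = (-3 + sqrt(2)*sqrt(-10 + 2*81))*(-1/217) = (-3 + sqrt(2)*sqrt(-10 + 162))*(-1/217) = (-3 + sqrt(2)*sqrt(152))*(-1/217) = (-3 + sqrt(2)*(2*sqrt(38)))*(-1/217) = (-3 + 4*sqrt(19))*(-1/217) = 3/217 - 4*sqrt(19)/217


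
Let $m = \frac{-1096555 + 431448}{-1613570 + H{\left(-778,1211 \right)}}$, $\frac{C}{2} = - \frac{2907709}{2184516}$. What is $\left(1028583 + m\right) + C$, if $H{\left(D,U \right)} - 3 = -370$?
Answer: $\frac{604406254434280397}{587611866582} \approx 1.0286 \cdot 10^{6}$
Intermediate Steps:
$H{\left(D,U \right)} = -367$ ($H{\left(D,U \right)} = 3 - 370 = -367$)
$C = - \frac{2907709}{1092258}$ ($C = 2 \left(- \frac{2907709}{2184516}\right) = - \frac{2907709}{1092258} \approx -2.6621$)
$m = \frac{665107}{1613937}$ ($m = \frac{-1096555 + 431448}{-1613570 - 367} = - \frac{665107}{-1613937} = \left(-665107\right) \left(- \frac{1}{1613937}\right) = \frac{665107}{1613937} \approx 0.4121$)
$\left(1028583 + m\right) + C = \left(1028583 + \frac{665107}{1613937}\right) - \frac{2907709}{1092258} = \frac{1660068826378}{1613937} - \frac{2907709}{1092258} = \frac{604406254434280397}{587611866582}$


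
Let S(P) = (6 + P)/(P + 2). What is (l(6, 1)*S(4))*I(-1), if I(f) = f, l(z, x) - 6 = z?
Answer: -20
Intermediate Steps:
l(z, x) = 6 + z
S(P) = (6 + P)/(2 + P)
(l(6, 1)*S(4))*I(-1) = ((6 + 6)*((6 + 4)/(2 + 4)))*(-1) = (12*(10/6))*(-1) = (12*((⅙)*10))*(-1) = (12*(5/3))*(-1) = 20*(-1) = -20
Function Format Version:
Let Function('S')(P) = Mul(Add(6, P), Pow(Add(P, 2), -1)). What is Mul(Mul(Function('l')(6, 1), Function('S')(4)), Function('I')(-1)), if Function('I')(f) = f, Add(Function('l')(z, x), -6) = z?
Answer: -20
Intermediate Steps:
Function('l')(z, x) = Add(6, z)
Function('S')(P) = Mul(Pow(Add(2, P), -1), Add(6, P)) (Function('S')(P) = Mul(Add(6, P), Pow(Add(2, P), -1)) = Mul(Pow(Add(2, P), -1), Add(6, P)))
Mul(Mul(Function('l')(6, 1), Function('S')(4)), Function('I')(-1)) = Mul(Mul(Add(6, 6), Mul(Pow(Add(2, 4), -1), Add(6, 4))), -1) = Mul(Mul(12, Mul(Pow(6, -1), 10)), -1) = Mul(Mul(12, Mul(Rational(1, 6), 10)), -1) = Mul(Mul(12, Rational(5, 3)), -1) = Mul(20, -1) = -20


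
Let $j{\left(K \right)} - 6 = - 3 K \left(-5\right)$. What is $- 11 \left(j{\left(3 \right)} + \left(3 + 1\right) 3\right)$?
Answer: $-693$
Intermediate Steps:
$j{\left(K \right)} = 6 + 15 K$ ($j{\left(K \right)} = 6 + - 3 K \left(-5\right) = 6 + 15 K$)
$- 11 \left(j{\left(3 \right)} + \left(3 + 1\right) 3\right) = - 11 \left(\left(6 + 15 \cdot 3\right) + \left(3 + 1\right) 3\right) = - 11 \left(\left(6 + 45\right) + 4 \cdot 3\right) = - 11 \left(51 + 12\right) = \left(-11\right) 63 = -693$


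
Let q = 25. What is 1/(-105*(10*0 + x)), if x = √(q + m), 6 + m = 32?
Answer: -√51/5355 ≈ -0.0013336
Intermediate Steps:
m = 26 (m = -6 + 32 = 26)
x = √51 (x = √(25 + 26) = √51 ≈ 7.1414)
1/(-105*(10*0 + x)) = 1/(-105*(10*0 + √51)) = 1/(-105*(0 + √51)) = 1/(-105*√51) = -√51/5355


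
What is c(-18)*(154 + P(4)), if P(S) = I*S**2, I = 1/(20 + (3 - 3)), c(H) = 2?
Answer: 1548/5 ≈ 309.60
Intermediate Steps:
I = 1/20 (I = 1/(20 + 0) = 1/20 ≈ 0.050000)
P(S) = S**2/20
c(-18)*(154 + P(4)) = 2*(154 + (1/20)*4**2) = 2*(154 + (1/20)*16) = 2*(154 + 4/5) = 2*(774/5) = 1548/5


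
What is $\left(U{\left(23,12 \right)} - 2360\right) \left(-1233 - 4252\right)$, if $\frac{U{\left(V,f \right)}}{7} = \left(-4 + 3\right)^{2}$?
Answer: $12906205$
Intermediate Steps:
$U{\left(V,f \right)} = 7$ ($U{\left(V,f \right)} = 7 \left(-4 + 3\right)^{2} = 7 \left(-1\right)^{2} = 7 \cdot 1 = 7$)
$\left(U{\left(23,12 \right)} - 2360\right) \left(-1233 - 4252\right) = \left(7 - 2360\right) \left(-1233 - 4252\right) = \left(-2353\right) \left(-5485\right) = 12906205$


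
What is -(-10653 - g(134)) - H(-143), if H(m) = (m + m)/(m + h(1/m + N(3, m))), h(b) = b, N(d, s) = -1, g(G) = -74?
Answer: 217812449/20593 ≈ 10577.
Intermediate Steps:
H(m) = 2*m/(-1 + m + 1/m) (H(m) = (m + m)/(m + (1/m - 1)) = (2*m)/(m + (-1 + 1/m)) = (2*m)/(-1 + m + 1/m) = 2*m/(-1 + m + 1/m))
-(-10653 - g(134)) - H(-143) = -(-10653 - 1*(-74)) - 2*(-143)²/(1 - 143*(-1 - 143)) = -(-10653 + 74) - 2*20449/(1 - 143*(-144)) = -1*(-10579) - 2*20449/(1 + 20592) = 10579 - 2*20449/20593 = 10579 - 1*40898/20593 = 10579 - 40898/20593 = 217812449/20593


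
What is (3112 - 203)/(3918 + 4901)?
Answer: 2909/8819 ≈ 0.32986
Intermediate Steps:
(3112 - 203)/(3918 + 4901) = 2909/8819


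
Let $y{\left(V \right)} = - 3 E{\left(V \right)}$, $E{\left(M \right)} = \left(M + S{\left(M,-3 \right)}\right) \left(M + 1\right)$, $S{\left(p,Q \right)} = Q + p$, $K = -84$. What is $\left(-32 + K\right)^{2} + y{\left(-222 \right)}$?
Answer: $-282905$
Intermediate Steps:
$E{\left(M \right)} = \left(1 + M\right) \left(-3 + 2 M\right)$ ($E{\left(M \right)} = \left(M + \left(-3 + M\right)\right) \left(M + 1\right) = \left(-3 + 2 M\right) \left(1 + M\right) = \left(1 + M\right) \left(-3 + 2 M\right)$)
$y{\left(V \right)} = 9 - 6 V^{2} + 3 V$ ($y{\left(V \right)} = - 3 \left(-3 - V + 2 V^{2}\right) = 9 - 6 V^{2} + 3 V$)
$\left(-32 + K\right)^{2} + y{\left(-222 \right)} = \left(-32 - 84\right)^{2} + \left(9 - 6 \left(-222\right)^{2} + 3 \left(-222\right)\right) = \left(-116\right)^{2} - 296361 = 13456 - 296361 = -282905$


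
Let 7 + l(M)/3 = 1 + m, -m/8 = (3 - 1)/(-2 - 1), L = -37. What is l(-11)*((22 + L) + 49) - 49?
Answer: -117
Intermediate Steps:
m = 16/3 (m = -8*(3 - 1)/(-2 - 1) = -16/(-3) = -16*(-1)/3 = -8*(-⅔) = 16/3 ≈ 5.3333)
l(M) = -2 (l(M) = -21 + 3*(1 + 16/3) = -21 + 3*(19/3) = -21 + 19 = -2)
l(-11)*((22 + L) + 49) - 49 = -2*((22 - 37) + 49) - 49 = -2*(-15 + 49) - 49 = -2*34 - 49 = -68 - 49 = -117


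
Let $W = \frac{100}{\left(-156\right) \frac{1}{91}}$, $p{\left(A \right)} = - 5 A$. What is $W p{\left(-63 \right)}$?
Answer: $-18375$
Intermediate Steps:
$W = - \frac{175}{3}$ ($W = \frac{100}{\left(-156\right) \frac{1}{91}} = \frac{100}{- \frac{12}{7}} = 100 \left(- \frac{7}{12}\right) = - \frac{175}{3} \approx -58.333$)
$W p{\left(-63 \right)} = - \frac{175 \left(\left(-5\right) \left(-63\right)\right)}{3} = \left(- \frac{175}{3}\right) 315 = -18375$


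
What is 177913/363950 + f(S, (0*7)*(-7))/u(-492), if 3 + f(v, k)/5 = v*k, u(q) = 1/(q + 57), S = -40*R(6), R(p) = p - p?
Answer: 2374951663/363950 ≈ 6525.5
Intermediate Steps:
R(p) = 0
S = 0 (S = -40*0 = 0)
u(q) = 1/(57 + q)
f(v, k) = -15 + 5*k*v (f(v, k) = -15 + 5*(v*k) = -15 + 5*(k*v) = -15 + 5*k*v)
177913/363950 + f(S, (0*7)*(-7))/u(-492) = 177913/363950 + (-15 + 5*((0*7)*(-7))*0)/(1/(57 - 492)) = 177913*(1/363950) + (-15 + 5*(0*(-7))*0)/(1/(-435)) = 177913/363950 + (-15 + 5*0*0)/(-1/435) = 177913/363950 + (-15 + 0)*(-435) = 177913/363950 - 15*(-435) = 177913/363950 + 6525 = 2374951663/363950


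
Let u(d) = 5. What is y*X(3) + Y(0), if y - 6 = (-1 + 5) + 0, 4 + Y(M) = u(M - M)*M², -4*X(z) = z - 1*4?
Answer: -3/2 ≈ -1.5000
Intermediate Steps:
X(z) = 1 - z/4 (X(z) = -(z - 1*4)/4 = -(z - 4)/4 = -(-4 + z)/4 = 1 - z/4)
Y(M) = -4 + 5*M²
y = 10 (y = 6 + ((-1 + 5) + 0) = 6 + (4 + 0) = 6 + 4 = 10)
y*X(3) + Y(0) = 10*(1 - ¼*3) + (-4 + 5*0²) = 10*(1 - ¾) + (-4 + 5*0) = 10*(¼) + (-4 + 0) = 5/2 - 4 = -3/2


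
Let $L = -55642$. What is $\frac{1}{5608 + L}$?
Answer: $- \frac{1}{50034} \approx -1.9986 \cdot 10^{-5}$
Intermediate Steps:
$\frac{1}{5608 + L} = \frac{1}{5608 - 55642} = \frac{1}{-50034} = - \frac{1}{50034}$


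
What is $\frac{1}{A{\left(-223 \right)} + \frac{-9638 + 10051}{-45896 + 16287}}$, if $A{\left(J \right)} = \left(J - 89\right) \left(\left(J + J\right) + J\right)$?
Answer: $\frac{29609}{6180226939} \approx 4.7909 \cdot 10^{-6}$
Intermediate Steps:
$A{\left(J \right)} = 3 J \left(-89 + J\right)$ ($A{\left(J \right)} = \left(-89 + J\right) \left(2 J + J\right) = \left(-89 + J\right) 3 J = 3 J \left(-89 + J\right)$)
$\frac{1}{A{\left(-223 \right)} + \frac{-9638 + 10051}{-45896 + 16287}} = \frac{1}{3 \left(-223\right) \left(-89 - 223\right) + \frac{-9638 + 10051}{-45896 + 16287}} = \frac{1}{3 \left(-223\right) \left(-312\right) + \frac{413}{-29609}} = \frac{1}{208728 + 413 \left(- \frac{1}{29609}\right)} = \frac{1}{208728 - \frac{413}{29609}} = \frac{1}{\frac{6180226939}{29609}} = \frac{29609}{6180226939}$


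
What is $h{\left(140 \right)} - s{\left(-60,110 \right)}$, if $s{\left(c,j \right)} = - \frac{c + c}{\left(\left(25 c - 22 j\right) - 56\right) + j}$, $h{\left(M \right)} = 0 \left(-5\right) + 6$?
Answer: $\frac{11658}{1933} \approx 6.031$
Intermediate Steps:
$h{\left(M \right)} = 6$ ($h{\left(M \right)} = 0 + 6 = 6$)
$s{\left(c,j \right)} = - \frac{2 c}{-56 - 21 j + 25 c}$ ($s{\left(c,j \right)} = - \frac{2 c}{\left(\left(- 22 j + 25 c\right) - 56\right) + j} = - \frac{2 c}{\left(-56 - 22 j + 25 c\right) + j} = - \frac{2 c}{-56 - 21 j + 25 c}$)
$h{\left(140 \right)} - s{\left(-60,110 \right)} = 6 - 2 \left(-60\right) \frac{1}{56 - -1500 + 21 \cdot 110} = 6 - 2 \left(-60\right) \frac{1}{56 + 1500 + 2310} = 6 - 2 \left(-60\right) \frac{1}{3866} = 6 - - \frac{60}{1933} = 6 + \frac{60}{1933} = \frac{11658}{1933}$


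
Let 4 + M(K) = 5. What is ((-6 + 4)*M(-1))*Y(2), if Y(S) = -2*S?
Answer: 8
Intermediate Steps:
M(K) = 1 (M(K) = -4 + 5 = 1)
((-6 + 4)*M(-1))*Y(2) = ((-6 + 4)*1)*(-2*2) = -2*1*(-4) = -2*(-4) = 8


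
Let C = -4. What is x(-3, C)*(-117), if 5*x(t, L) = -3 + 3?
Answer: 0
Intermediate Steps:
x(t, L) = 0 (x(t, L) = (-3 + 3)/5 = (⅕)*0 = 0)
x(-3, C)*(-117) = 0*(-117) = 0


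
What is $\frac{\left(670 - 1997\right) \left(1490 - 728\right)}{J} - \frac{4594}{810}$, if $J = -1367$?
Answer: $\frac{406385471}{553635} \approx 734.03$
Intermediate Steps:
$\frac{\left(670 - 1997\right) \left(1490 - 728\right)}{J} - \frac{4594}{810} = \frac{\left(670 - 1997\right) \left(1490 - 728\right)}{-1367} - \frac{4594}{810} = \left(-1327\right) 762 \left(- \frac{1}{1367}\right) - \frac{2297}{405} = \left(-1011174\right) \left(- \frac{1}{1367}\right) - \frac{2297}{405} = \frac{1011174}{1367} - \frac{2297}{405} = \frac{406385471}{553635}$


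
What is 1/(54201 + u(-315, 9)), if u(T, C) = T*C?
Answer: 1/51366 ≈ 1.9468e-5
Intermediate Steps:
u(T, C) = C*T
1/(54201 + u(-315, 9)) = 1/(54201 + 9*(-315)) = 1/(54201 - 2835) = 1/51366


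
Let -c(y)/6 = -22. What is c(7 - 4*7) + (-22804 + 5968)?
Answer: -16704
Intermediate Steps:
c(y) = 132 (c(y) = -6*(-22) = 132)
c(7 - 4*7) + (-22804 + 5968) = 132 + (-22804 + 5968) = 132 - 16836 = -16704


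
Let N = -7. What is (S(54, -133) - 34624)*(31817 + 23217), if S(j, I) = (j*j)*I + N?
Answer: -23249608606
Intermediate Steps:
S(j, I) = -7 + I*j² (S(j, I) = (j*j)*I - 7 = j²*I - 7 = I*j² - 7 = -7 + I*j²)
(S(54, -133) - 34624)*(31817 + 23217) = ((-7 - 133*54²) - 34624)*(31817 + 23217) = ((-7 - 133*2916) - 34624)*55034 = ((-7 - 387828) - 34624)*55034 = (-387835 - 34624)*55034 = -422459*55034 = -23249608606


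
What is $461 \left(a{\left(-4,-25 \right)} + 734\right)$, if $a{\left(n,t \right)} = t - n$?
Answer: $328693$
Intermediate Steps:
$461 \left(a{\left(-4,-25 \right)} + 734\right) = 461 \left(\left(-25 - -4\right) + 734\right) = 461 \left(\left(-25 + 4\right) + 734\right) = 461 \left(-21 + 734\right) = 461 \cdot 713 = 328693$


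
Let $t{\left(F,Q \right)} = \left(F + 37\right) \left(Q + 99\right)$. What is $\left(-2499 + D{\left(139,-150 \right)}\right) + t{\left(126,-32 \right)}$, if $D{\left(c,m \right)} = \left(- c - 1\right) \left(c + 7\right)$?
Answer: $-12018$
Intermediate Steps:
$t{\left(F,Q \right)} = \left(37 + F\right) \left(99 + Q\right)$
$D{\left(c,m \right)} = \left(-1 - c\right) \left(7 + c\right)$
$\left(-2499 + D{\left(139,-150 \right)}\right) + t{\left(126,-32 \right)} = \left(-2499 - 20440\right) + \left(3663 + 37 \left(-32\right) + 99 \cdot 126 + 126 \left(-32\right)\right) = \left(-2499 - 20440\right) + \left(3663 - 1184 + 12474 - 4032\right) = \left(-2499 - 20440\right) + 10921 = -22939 + 10921 = -12018$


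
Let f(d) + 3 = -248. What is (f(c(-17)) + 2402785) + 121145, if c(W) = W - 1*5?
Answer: 2523679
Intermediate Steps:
c(W) = -5 + W (c(W) = W - 5 = -5 + W)
f(d) = -251 (f(d) = -3 - 248 = -251)
(f(c(-17)) + 2402785) + 121145 = (-251 + 2402785) + 121145 = 2402534 + 121145 = 2523679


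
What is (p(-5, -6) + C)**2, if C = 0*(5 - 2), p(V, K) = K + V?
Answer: 121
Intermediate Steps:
C = 0 (C = 0*3 = 0)
(p(-5, -6) + C)**2 = ((-6 - 5) + 0)**2 = (-11 + 0)**2 = (-11)**2 = 121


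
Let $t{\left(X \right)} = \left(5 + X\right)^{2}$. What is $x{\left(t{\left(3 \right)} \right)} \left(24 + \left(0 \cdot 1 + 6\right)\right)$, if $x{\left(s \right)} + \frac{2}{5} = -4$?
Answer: $-132$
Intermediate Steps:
$x{\left(s \right)} = - \frac{22}{5}$ ($x{\left(s \right)} = - \frac{2}{5} - 4 = - \frac{22}{5}$)
$x{\left(t{\left(3 \right)} \right)} \left(24 + \left(0 \cdot 1 + 6\right)\right) = - \frac{22 \left(24 + \left(0 \cdot 1 + 6\right)\right)}{5} = - \frac{22 \left(24 + \left(0 + 6\right)\right)}{5} = - \frac{22 \left(24 + 6\right)}{5} = \left(- \frac{22}{5}\right) 30 = -132$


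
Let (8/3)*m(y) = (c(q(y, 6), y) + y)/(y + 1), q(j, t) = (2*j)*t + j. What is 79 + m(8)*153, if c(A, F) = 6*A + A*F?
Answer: 9412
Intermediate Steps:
q(j, t) = j + 2*j*t (q(j, t) = 2*j*t + j = j + 2*j*t)
m(y) = 3*(y + 13*y*(6 + y))/(8*(1 + y)) (m(y) = 3*(((y*(1 + 2*6))*(6 + y) + y)/(y + 1))/8 = 3*(((y*(1 + 12))*(6 + y) + y)/(1 + y))/8 = 3*(((y*13)*(6 + y) + y)/(1 + y))/8 = 3*(((13*y)*(6 + y) + y)/(1 + y))/8 = 3*((13*y*(6 + y) + y)/(1 + y))/8 = 3*((y + 13*y*(6 + y))/(1 + y))/8 = 3*(y + 13*y*(6 + y))/(8*(1 + y)))
79 + m(8)*153 = 79 + ((3/8)*8*(79 + 13*8)/(1 + 8))*153 = 79 + ((3/8)*8*(79 + 104)/9)*153 = 79 + ((3/8)*8*(⅑)*183)*153 = 79 + 61*153 = 79 + 9333 = 9412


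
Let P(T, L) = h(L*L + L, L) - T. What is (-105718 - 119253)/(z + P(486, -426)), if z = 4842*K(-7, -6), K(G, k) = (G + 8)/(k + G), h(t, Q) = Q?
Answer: 2924623/16698 ≈ 175.15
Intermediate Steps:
K(G, k) = (8 + G)/(G + k)
z = -4842/13 (z = 4842*((8 - 7)/(-7 - 6)) = 4842*(1/(-13)) = 4842*(-1/13*1) = 4842*(-1/13) = -4842/13 ≈ -372.46)
P(T, L) = L - T
(-105718 - 119253)/(z + P(486, -426)) = (-105718 - 119253)/(-4842/13 + (-426 - 1*486)) = -224971/(-4842/13 + (-426 - 486)) = -224971/(-4842/13 - 912) = -224971/(-16698/13) = -224971*(-13/16698) = 2924623/16698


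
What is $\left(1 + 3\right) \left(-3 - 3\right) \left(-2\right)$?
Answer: $48$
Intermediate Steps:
$\left(1 + 3\right) \left(-3 - 3\right) \left(-2\right) = 4 \left(-3 - 3\right) \left(-2\right) = 4 \left(-6\right) \left(-2\right) = \left(-24\right) \left(-2\right) = 48$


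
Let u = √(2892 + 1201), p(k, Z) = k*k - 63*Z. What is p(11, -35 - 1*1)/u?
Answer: 2389*√4093/4093 ≈ 37.342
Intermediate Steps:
p(k, Z) = k² - 63*Z
u = √4093 ≈ 63.977
p(11, -35 - 1*1)/u = (11² - 63*(-35 - 1*1))/(√4093) = (121 - 63*(-35 - 1))*(√4093/4093) = (121 - 63*(-36))*(√4093/4093) = (121 + 2268)*(√4093/4093) = 2389*(√4093/4093) = 2389*√4093/4093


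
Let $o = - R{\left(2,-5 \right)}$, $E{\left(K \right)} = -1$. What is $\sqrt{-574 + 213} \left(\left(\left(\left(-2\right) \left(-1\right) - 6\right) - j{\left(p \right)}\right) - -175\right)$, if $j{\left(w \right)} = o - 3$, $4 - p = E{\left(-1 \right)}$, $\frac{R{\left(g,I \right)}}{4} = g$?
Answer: $3458 i \approx 3458.0 i$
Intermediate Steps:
$R{\left(g,I \right)} = 4 g$
$o = -8$ ($o = - 4 \cdot 2 = \left(-1\right) 8 = -8$)
$p = 5$ ($p = 4 - -1 = 4 + 1 = 5$)
$j{\left(w \right)} = -11$ ($j{\left(w \right)} = -8 - 3 = -11$)
$\sqrt{-574 + 213} \left(\left(\left(\left(-2\right) \left(-1\right) - 6\right) - j{\left(p \right)}\right) - -175\right) = \sqrt{-574 + 213} \left(\left(\left(\left(-2\right) \left(-1\right) - 6\right) - -11\right) - -175\right) = \sqrt{-361} \left(\left(\left(2 - 6\right) + 11\right) + 175\right) = 19 i \left(\left(-4 + 11\right) + 175\right) = 19 i \left(7 + 175\right) = 19 i 182 = 3458 i$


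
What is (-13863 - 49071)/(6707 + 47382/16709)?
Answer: -1051564206/112114645 ≈ -9.3794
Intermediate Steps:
(-13863 - 49071)/(6707 + 47382/16709) = -62934/(6707 + 47382*(1/16709)) = -62934/(6707 + 47382/16709) = -62934/112114645/16709 = -62934*16709/112114645 = -1051564206/112114645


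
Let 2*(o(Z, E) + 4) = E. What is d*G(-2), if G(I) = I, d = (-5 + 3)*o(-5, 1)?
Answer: -14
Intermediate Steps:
o(Z, E) = -4 + E/2
d = 7 (d = (-5 + 3)*(-4 + (1/2)*1) = -2*(-4 + 1/2) = -2*(-7/2) = 7)
d*G(-2) = 7*(-2) = -14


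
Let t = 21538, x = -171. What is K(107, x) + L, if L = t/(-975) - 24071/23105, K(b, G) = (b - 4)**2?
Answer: 47694363332/4505475 ≈ 10586.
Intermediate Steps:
K(b, G) = (-4 + b)**2
L = -104220943/4505475 (L = 21538/(-975) - 24071/23105 = 21538*(-1/975) - 24071*1/23105 = -21538/975 - 24071/23105 = -104220943/4505475 ≈ -23.132)
K(107, x) + L = (-4 + 107)**2 - 104220943/4505475 = 103**2 - 104220943/4505475 = 10609 - 104220943/4505475 = 47694363332/4505475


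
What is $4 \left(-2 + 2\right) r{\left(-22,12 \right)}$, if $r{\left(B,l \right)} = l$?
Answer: $0$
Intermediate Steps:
$4 \left(-2 + 2\right) r{\left(-22,12 \right)} = 4 \left(-2 + 2\right) 12 = 4 \cdot 0 \cdot 12 = 0 \cdot 12 = 0$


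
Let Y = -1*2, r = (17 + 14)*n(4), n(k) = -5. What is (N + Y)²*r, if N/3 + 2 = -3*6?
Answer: -595820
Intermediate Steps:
N = -60 (N = -6 + 3*(-3*6) = -6 + 3*(-18) = -6 - 54 = -60)
r = -155 (r = (17 + 14)*(-5) = 31*(-5) = -155)
Y = -2
(N + Y)²*r = (-60 - 2)²*(-155) = (-62)²*(-155) = 3844*(-155) = -595820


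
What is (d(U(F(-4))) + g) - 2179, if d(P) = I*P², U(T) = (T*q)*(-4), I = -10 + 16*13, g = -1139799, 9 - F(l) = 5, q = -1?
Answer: -1091290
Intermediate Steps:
F(l) = 4 (F(l) = 9 - 1*5 = 9 - 5 = 4)
I = 198 (I = -10 + 208 = 198)
U(T) = 4*T (U(T) = (T*(-1))*(-4) = -T*(-4) = 4*T)
d(P) = 198*P²
(d(U(F(-4))) + g) - 2179 = (198*(4*4)² - 1139799) - 2179 = (198*16² - 1139799) - 2179 = (198*256 - 1139799) - 2179 = (50688 - 1139799) - 2179 = -1089111 - 2179 = -1091290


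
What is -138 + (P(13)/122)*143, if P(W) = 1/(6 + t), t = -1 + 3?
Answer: -134545/976 ≈ -137.85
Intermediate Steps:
t = 2
P(W) = ⅛ (P(W) = 1/(6 + 2) = 1/8 = ⅛)
-138 + (P(13)/122)*143 = -138 + ((⅛)/122)*143 = -138 + ((⅛)*(1/122))*143 = -138 + (1/976)*143 = -138 + 143/976 = -134545/976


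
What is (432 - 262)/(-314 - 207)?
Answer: -170/521 ≈ -0.32630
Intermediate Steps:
(432 - 262)/(-314 - 207) = 170/(-521) = 170*(-1/521) = -170/521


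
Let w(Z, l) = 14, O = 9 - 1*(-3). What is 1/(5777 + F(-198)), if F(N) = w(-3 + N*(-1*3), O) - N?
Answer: 1/5989 ≈ 0.00016697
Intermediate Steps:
O = 12 (O = 9 + 3 = 12)
F(N) = 14 - N
1/(5777 + F(-198)) = 1/(5777 + (14 - 1*(-198))) = 1/(5777 + (14 + 198)) = 1/(5777 + 212) = 1/5989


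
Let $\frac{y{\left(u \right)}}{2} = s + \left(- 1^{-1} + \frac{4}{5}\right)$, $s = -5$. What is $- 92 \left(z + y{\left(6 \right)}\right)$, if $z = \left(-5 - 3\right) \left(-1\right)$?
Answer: $\frac{1104}{5} \approx 220.8$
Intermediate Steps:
$z = 8$ ($z = \left(-8\right) \left(-1\right) = 8$)
$y{\left(u \right)} = - \frac{52}{5}$ ($y{\left(u \right)} = 2 \left(-5 + \left(- 1^{-1} + \frac{4}{5}\right)\right) = 2 \left(-5 + \left(\left(-1\right) 1 + 4 \cdot \frac{1}{5}\right)\right) = 2 \left(-5 + \left(-1 + \frac{4}{5}\right)\right) = 2 \left(-5 - \frac{1}{5}\right) = 2 \left(- \frac{26}{5}\right) = - \frac{52}{5}$)
$- 92 \left(z + y{\left(6 \right)}\right) = - 92 \left(8 - \frac{52}{5}\right) = \left(-92\right) \left(- \frac{12}{5}\right) = \frac{1104}{5}$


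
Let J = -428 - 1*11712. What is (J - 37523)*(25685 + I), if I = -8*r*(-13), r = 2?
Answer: -1285924059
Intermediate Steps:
J = -12140 (J = -428 - 11712 = -12140)
I = 208 (I = -8*2*(-13) = -16*(-13) = 208)
(J - 37523)*(25685 + I) = (-12140 - 37523)*(25685 + 208) = -49663*25893 = -1285924059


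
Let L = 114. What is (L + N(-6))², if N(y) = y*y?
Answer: 22500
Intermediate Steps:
N(y) = y²
(L + N(-6))² = (114 + (-6)²)² = (114 + 36)² = 150² = 22500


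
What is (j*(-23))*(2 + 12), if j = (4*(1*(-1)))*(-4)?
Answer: -5152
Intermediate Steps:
j = 16 (j = (4*(-1))*(-4) = -4*(-4) = 16)
(j*(-23))*(2 + 12) = (16*(-23))*(2 + 12) = -368*14 = -5152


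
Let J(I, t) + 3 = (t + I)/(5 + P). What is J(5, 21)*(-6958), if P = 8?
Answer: 6958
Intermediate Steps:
J(I, t) = -3 + I/13 + t/13 (J(I, t) = -3 + (t + I)/(5 + 8) = -3 + (I + t)/13 = -3 + (I + t)*(1/13) = -3 + (I/13 + t/13) = -3 + I/13 + t/13)
J(5, 21)*(-6958) = (-3 + (1/13)*5 + (1/13)*21)*(-6958) = (-3 + 5/13 + 21/13)*(-6958) = -1*(-6958) = 6958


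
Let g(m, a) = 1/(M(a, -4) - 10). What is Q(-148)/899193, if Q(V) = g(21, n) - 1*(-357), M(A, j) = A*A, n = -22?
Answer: 169219/426217482 ≈ 0.00039703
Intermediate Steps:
M(A, j) = A²
g(m, a) = 1/(-10 + a²) (g(m, a) = 1/(a² - 10) = 1/(-10 + a²))
Q(V) = 169219/474 (Q(V) = 1/(-10 + (-22)²) - 1*(-357) = 1/(-10 + 484) + 357 = 1/474 + 357 = 169219/474)
Q(-148)/899193 = (169219/474)/899193 = (169219/474)*(1/899193) = 169219/426217482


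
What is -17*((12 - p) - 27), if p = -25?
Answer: -170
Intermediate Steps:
-17*((12 - p) - 27) = -17*((12 - 1*(-25)) - 27) = -17*((12 + 25) - 27) = -17*(37 - 27) = -17*10 = -170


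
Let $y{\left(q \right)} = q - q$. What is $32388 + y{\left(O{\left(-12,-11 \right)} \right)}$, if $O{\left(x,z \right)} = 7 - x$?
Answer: $32388$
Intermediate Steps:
$y{\left(q \right)} = 0$
$32388 + y{\left(O{\left(-12,-11 \right)} \right)} = 32388 + 0 = 32388$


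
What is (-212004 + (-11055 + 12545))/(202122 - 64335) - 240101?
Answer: -33083007001/137787 ≈ -2.4010e+5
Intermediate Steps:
(-212004 + (-11055 + 12545))/(202122 - 64335) - 240101 = (-212004 + 1490)/137787 - 240101 = -210514*1/137787 - 240101 = -210514/137787 - 240101 = -33083007001/137787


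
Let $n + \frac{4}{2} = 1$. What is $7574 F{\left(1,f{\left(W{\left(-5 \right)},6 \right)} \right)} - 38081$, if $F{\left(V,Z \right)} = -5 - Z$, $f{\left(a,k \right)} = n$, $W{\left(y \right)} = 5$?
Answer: $-68377$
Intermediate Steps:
$n = -1$ ($n = -2 + 1 = -1$)
$f{\left(a,k \right)} = -1$
$7574 F{\left(1,f{\left(W{\left(-5 \right)},6 \right)} \right)} - 38081 = 7574 \left(-5 - -1\right) - 38081 = 7574 \left(-5 + 1\right) - 38081 = 7574 \left(-4\right) - 38081 = -30296 - 38081 = -68377$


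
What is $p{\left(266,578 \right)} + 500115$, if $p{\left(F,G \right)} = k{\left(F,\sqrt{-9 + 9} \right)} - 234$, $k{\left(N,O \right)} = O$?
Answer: $499881$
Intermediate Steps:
$p{\left(F,G \right)} = -234$ ($p{\left(F,G \right)} = \sqrt{-9 + 9} - 234 = \sqrt{0} - 234 = 0 - 234 = -234$)
$p{\left(266,578 \right)} + 500115 = -234 + 500115 = 499881$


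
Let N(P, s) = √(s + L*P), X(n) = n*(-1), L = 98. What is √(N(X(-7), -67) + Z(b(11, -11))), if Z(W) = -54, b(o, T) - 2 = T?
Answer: √(-54 + √619) ≈ 5.3963*I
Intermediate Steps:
b(o, T) = 2 + T
X(n) = -n
N(P, s) = √(s + 98*P)
√(N(X(-7), -67) + Z(b(11, -11))) = √(√(-67 + 98*(-1*(-7))) - 54) = √(√(-67 + 98*7) - 54) = √(√(-67 + 686) - 54) = √(√619 - 54) = √(-54 + √619)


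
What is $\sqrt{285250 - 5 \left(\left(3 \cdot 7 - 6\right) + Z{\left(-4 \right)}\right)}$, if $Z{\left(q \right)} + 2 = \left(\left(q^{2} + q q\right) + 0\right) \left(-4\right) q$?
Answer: $5 \sqrt{11305} \approx 531.63$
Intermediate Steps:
$Z{\left(q \right)} = -2 - 8 q^{3}$ ($Z{\left(q \right)} = -2 + \left(\left(q^{2} + q q\right) + 0\right) \left(-4\right) q = -2 + \left(\left(q^{2} + q^{2}\right) + 0\right) \left(-4\right) q = -2 + \left(2 q^{2} + 0\right) \left(-4\right) q = -2 + 2 q^{2} \left(-4\right) q = -2 + - 8 q^{2} q = -2 - 8 q^{3}$)
$\sqrt{285250 - 5 \left(\left(3 \cdot 7 - 6\right) + Z{\left(-4 \right)}\right)} = \sqrt{285250 - 5 \left(\left(3 \cdot 7 - 6\right) - \left(2 + 8 \left(-4\right)^{3}\right)\right)} = \sqrt{285250 - 5 \left(\left(21 - 6\right) - -510\right)} = \sqrt{285250 - 5 \left(15 + \left(-2 + 512\right)\right)} = \sqrt{285250 - 5 \left(15 + 510\right)} = \sqrt{285250 - 2625} = \sqrt{282625} = 5 \sqrt{11305}$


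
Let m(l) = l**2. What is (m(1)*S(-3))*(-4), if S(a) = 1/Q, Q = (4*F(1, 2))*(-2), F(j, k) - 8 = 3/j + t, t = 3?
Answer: 1/28 ≈ 0.035714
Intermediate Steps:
F(j, k) = 11 + 3/j (F(j, k) = 8 + (3/j + 3) = 8 + (3 + 3/j) = 11 + 3/j)
Q = -112 (Q = (4*(11 + 3/1))*(-2) = (4*(11 + 3*1))*(-2) = (4*(11 + 3))*(-2) = (4*14)*(-2) = 56*(-2) = -112)
S(a) = -1/112 (S(a) = 1/(-112) = -1/112)
(m(1)*S(-3))*(-4) = (1**2*(-1/112))*(-4) = (1*(-1/112))*(-4) = -1/112*(-4) = 1/28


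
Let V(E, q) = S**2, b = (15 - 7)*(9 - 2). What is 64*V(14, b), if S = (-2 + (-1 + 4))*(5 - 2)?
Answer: 576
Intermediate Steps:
S = 3 (S = (-2 + 3)*3 = 1*3 = 3)
b = 56 (b = 8*7 = 56)
V(E, q) = 9 (V(E, q) = 3**2 = 9)
64*V(14, b) = 64*9 = 576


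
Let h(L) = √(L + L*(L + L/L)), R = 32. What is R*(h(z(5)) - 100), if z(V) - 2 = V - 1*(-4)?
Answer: -3200 + 32*√143 ≈ -2817.3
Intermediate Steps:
z(V) = 6 + V (z(V) = 2 + (V - 1*(-4)) = 2 + (V + 4) = 2 + (4 + V) = 6 + V)
h(L) = √(L + L*(1 + L)) (h(L) = √(L + L*(L + 1)) = √(L + L*(1 + L)))
R*(h(z(5)) - 100) = 32*(√((6 + 5)*(2 + (6 + 5))) - 100) = 32*(√(11*(2 + 11)) - 100) = 32*(√(11*13) - 100) = 32*(√143 - 100) = 32*(-100 + √143) = -3200 + 32*√143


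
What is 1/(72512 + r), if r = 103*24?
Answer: 1/74984 ≈ 1.3336e-5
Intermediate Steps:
r = 2472
1/(72512 + r) = 1/(72512 + 2472) = 1/74984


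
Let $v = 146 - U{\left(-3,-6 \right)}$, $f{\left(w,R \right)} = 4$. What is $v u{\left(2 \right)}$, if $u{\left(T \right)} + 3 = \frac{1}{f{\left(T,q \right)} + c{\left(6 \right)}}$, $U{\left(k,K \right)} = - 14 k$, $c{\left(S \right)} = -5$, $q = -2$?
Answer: $-416$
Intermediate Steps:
$v = 104$ ($v = 146 - \left(-14\right) \left(-3\right) = 146 - 42 = 104$)
$u{\left(T \right)} = -4$ ($u{\left(T \right)} = -3 + \frac{1}{4 - 5} = -3 + \frac{1}{-1} = -3 - 1 = -4$)
$v u{\left(2 \right)} = 104 \left(-4\right) = -416$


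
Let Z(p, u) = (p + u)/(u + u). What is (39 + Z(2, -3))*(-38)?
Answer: -4465/3 ≈ -1488.3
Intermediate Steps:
Z(p, u) = (p + u)/(2*u) (Z(p, u) = (p + u)/((2*u)) = (p + u)*(1/(2*u)) = (p + u)/(2*u))
(39 + Z(2, -3))*(-38) = (39 + (½)*(2 - 3)/(-3))*(-38) = (39 + (½)*(-⅓)*(-1))*(-38) = (39 + ⅙)*(-38) = (235/6)*(-38) = -4465/3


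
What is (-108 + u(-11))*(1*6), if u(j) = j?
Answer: -714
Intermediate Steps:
(-108 + u(-11))*(1*6) = (-108 - 11)*(1*6) = -119*6 = -714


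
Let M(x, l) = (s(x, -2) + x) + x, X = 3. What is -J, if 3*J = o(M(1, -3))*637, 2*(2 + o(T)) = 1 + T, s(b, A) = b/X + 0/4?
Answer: 637/9 ≈ 70.778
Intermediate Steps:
s(b, A) = b/3 (s(b, A) = b/3 + 0/4 = b*(⅓) + 0*(¼) = b/3 + 0 = b/3)
M(x, l) = 7*x/3 (M(x, l) = (x/3 + x) + x = 4*x/3 + x = 7*x/3)
o(T) = -3/2 + T/2 (o(T) = -2 + (1 + T)/2 = -2 + (½ + T/2) = -3/2 + T/2)
J = -637/9 (J = ((-3/2 + ((7/3)*1)/2)*637)/3 = ((-3/2 + (½)*(7/3))*637)/3 = ((-3/2 + 7/6)*637)/3 = (-⅓*637)/3 = (⅓)*(-637/3) = -637/9 ≈ -70.778)
-J = -1*(-637/9) = 637/9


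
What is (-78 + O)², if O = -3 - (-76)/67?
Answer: 28633201/4489 ≈ 6378.5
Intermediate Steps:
O = -125/67 (O = -3 - (-76)/67 = -3 - 1*(-76/67) = -3 + 76/67 = -125/67 ≈ -1.8657)
(-78 + O)² = (-78 - 125/67)² = (-5351/67)² = 28633201/4489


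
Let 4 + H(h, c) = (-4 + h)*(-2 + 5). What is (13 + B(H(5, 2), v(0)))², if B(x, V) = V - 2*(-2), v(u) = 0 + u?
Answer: 289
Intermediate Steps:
v(u) = u
H(h, c) = -16 + 3*h (H(h, c) = -4 + (-4 + h)*(-2 + 5) = -4 + (-4 + h)*3 = -4 + (-12 + 3*h) = -16 + 3*h)
B(x, V) = 4 + V (B(x, V) = V + 4 = 4 + V)
(13 + B(H(5, 2), v(0)))² = (13 + (4 + 0))² = (13 + 4)² = 17² = 289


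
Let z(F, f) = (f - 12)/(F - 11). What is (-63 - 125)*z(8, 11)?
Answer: -188/3 ≈ -62.667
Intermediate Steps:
z(F, f) = (-12 + f)/(-11 + F)
(-63 - 125)*z(8, 11) = (-63 - 125)*((-12 + 11)/(-11 + 8)) = -188*(-1)/(-3) = -(-188)*(-1)/3 = -188*1/3 = -188/3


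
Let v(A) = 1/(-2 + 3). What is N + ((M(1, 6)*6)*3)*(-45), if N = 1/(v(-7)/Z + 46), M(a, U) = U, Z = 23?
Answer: -5146717/1059 ≈ -4860.0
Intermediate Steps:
v(A) = 1 (v(A) = 1/1 = 1)
N = 23/1059 (N = 1/(1/23 + 46) = 1/(1059/23) = 23/1059 ≈ 0.021719)
N + ((M(1, 6)*6)*3)*(-45) = 23/1059 + ((6*6)*3)*(-45) = 23/1059 + (36*3)*(-45) = 23/1059 + 108*(-45) = 23/1059 - 4860 = -5146717/1059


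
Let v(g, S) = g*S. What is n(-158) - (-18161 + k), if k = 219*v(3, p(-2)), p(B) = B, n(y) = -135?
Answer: 19340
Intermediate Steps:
v(g, S) = S*g
k = -1314 (k = 219*(-2*3) = 219*(-6) = -1314)
n(-158) - (-18161 + k) = -135 - (-18161 - 1314) = -135 - 1*(-19475) = -135 + 19475 = 19340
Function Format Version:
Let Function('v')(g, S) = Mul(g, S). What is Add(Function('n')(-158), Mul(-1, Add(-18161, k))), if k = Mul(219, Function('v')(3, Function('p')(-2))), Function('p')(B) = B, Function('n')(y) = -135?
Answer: 19340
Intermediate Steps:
Function('v')(g, S) = Mul(S, g)
k = -1314 (k = Mul(219, Mul(-2, 3)) = Mul(219, -6) = -1314)
Add(Function('n')(-158), Mul(-1, Add(-18161, k))) = Add(-135, Mul(-1, Add(-18161, -1314))) = Add(-135, Mul(-1, -19475)) = Add(-135, 19475) = 19340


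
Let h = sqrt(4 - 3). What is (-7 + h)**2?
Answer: 36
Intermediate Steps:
h = 1 (h = sqrt(1) = 1)
(-7 + h)**2 = (-7 + 1)**2 = (-6)**2 = 36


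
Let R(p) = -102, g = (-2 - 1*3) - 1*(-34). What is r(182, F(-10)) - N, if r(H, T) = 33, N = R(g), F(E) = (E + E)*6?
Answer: 135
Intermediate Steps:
g = 29 (g = (-2 - 3) + 34 = -5 + 34 = 29)
F(E) = 12*E (F(E) = (2*E)*6 = 12*E)
N = -102
r(182, F(-10)) - N = 33 - 1*(-102) = 33 + 102 = 135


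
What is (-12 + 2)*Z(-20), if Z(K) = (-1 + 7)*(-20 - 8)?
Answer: 1680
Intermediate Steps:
Z(K) = -168 (Z(K) = 6*(-28) = -168)
(-12 + 2)*Z(-20) = (-12 + 2)*(-168) = -10*(-168) = 1680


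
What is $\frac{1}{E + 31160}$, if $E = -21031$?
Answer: $\frac{1}{10129} \approx 9.8726 \cdot 10^{-5}$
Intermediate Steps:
$\frac{1}{E + 31160} = \frac{1}{-21031 + 31160} = \frac{1}{10129}$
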